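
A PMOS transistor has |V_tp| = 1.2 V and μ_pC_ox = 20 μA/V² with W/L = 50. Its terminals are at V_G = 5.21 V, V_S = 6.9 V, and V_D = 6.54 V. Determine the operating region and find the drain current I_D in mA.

Triode; I_D = 0.112 mA

V_SG = V_S − V_G = 6.9 − 5.21 = 1.69 V; V_SD = V_S − V_D = 6.9 − 6.54 = 0.36 V.
k_p = μ_pC_ox · (W/L) = 1 mA/V².
V_ov = V_SG − |V_tp| = 1.69 − 1.2 = 0.49 V.
Since V_SD = 0.36 V < V_ov = 0.49 V, the device is in the triode region.
I_D = k_p [V_ov · V_SD − ½ V_SD²] = 1 × [0.49 × 0.36 − 0.5 × 0.36²] = 0.112 mA.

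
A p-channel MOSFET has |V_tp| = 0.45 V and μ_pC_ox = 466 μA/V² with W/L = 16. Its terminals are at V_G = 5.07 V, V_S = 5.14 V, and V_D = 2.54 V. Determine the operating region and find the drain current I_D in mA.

Cutoff; I_D = 0 mA

V_SG = V_S − V_G = 5.14 − 5.07 = 0.07 V; V_SD = V_S − V_D = 5.14 − 2.54 = 2.6 V.
V_SG = 0.07 V < |V_tp| = 0.45 V, so the transistor is in cutoff.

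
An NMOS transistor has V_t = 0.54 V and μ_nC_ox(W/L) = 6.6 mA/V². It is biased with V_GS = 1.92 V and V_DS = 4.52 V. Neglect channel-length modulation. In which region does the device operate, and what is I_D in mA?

Saturation; I_D = 6.28 mA

V_ov = V_GS − V_t = 1.92 − 0.54 = 1.38 V.
Since V_DS = 4.52 V ≥ V_ov = 1.38 V, the device is in saturation.
I_D = ½ k_n V_ov² = 0.5 × 6.6 × 1.38² = 6.28 mA.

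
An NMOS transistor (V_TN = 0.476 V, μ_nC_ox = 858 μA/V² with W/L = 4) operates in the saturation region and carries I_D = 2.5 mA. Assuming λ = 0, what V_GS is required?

V_GS = 1.68 V

k_n = μ_nC_ox · (W/L) = 3.432 mA/V².
In saturation I_D = ½ k_n (V_GS − V_TN)², so V_GS − V_TN = √(2 I_D / k_n) = √(2 × 2.5 / 3.432) = 1.21 V.
V_GS = 0.476 + 1.21 = 1.68 V.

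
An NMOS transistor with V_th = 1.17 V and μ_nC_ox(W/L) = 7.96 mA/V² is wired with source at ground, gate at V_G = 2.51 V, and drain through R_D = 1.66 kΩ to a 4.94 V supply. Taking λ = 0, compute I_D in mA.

I_D = 2.80 mA

V_GS = V_G = 2.51 V, so V_ov = 2.51 − 1.17 = 1.34 V.
Assume saturation: I_D = ½ k_n V_ov² = 0.5 × 7.96 × 1.34² = 7.15 mA, giving V_DS = V_DD − I_D R_D = 4.94 − 7.15 × 1.66 = -6.92 V.
But -6.92 V < V_ov = 1.34 V, so the device is actually in triode.
In triode I_D = k_n[V_ov V_DS − ½ V_DS²] and I_D = (V_DD − V_DS)/R_D. Equating: 6.61 V_DS² − 18.71 V_DS + 4.94 = 0, giving V_DS = 0.295 V (the root below V_ov).
I_D = (4.94 − 0.295) / 1.66 = 2.8 mA.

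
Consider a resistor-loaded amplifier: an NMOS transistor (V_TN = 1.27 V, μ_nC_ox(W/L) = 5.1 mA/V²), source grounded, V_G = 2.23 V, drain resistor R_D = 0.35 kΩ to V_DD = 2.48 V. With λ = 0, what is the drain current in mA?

I_D = 2.35 mA

V_GS = V_G = 2.23 V, so V_ov = 2.23 − 1.27 = 0.96 V.
Assume saturation: I_D = ½ k_n V_ov² = 0.5 × 5.1 × 0.96² = 2.35 mA, giving V_DS = V_DD − I_D R_D = 2.48 − 2.35 × 0.35 = 1.66 V.
V_DS = 1.66 V ≥ V_ov = 0.96 V, confirming saturation.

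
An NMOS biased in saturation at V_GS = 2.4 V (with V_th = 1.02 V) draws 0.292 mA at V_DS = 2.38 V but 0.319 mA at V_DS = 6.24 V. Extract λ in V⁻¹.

λ = 0.0254 V⁻¹

With V_GS fixed, I_D ∝ (1 + λ V_DS) in saturation, so I_D2/I_D1 = (1 + λ V_DS2)/(1 + λ V_DS1).
0.319/0.292 = 1.092 = (1 + 6.24 λ)/(1 + 2.38 λ).
Solving: λ (I_D1 V_DS2 − I_D2 V_DS1) = I_D2 − I_D1, so λ = (0.319 − 0.292) / (0.292 × 6.24 − 0.319 × 2.38) = 0.027 / 1.06 = 0.0254 V⁻¹.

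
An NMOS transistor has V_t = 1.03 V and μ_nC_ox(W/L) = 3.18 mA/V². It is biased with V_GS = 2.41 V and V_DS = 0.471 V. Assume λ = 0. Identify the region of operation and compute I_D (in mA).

V_ov = V_GS − V_t = 2.41 − 1.03 = 1.38 V.
Since V_DS = 0.471 V < V_ov = 1.38 V, the device is in the triode region.
I_D = k_n [V_ov · V_DS − ½ V_DS²] = 3.18 × [1.38 × 0.471 − 0.5 × 0.471²] = 1.71 mA.

Triode; I_D = 1.71 mA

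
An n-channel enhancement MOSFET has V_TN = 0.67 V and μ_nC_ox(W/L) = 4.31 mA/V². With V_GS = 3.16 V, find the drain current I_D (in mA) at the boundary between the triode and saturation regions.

I_D = 13.4 mA

At the boundary V_DS = V_ov = V_GS − V_TN = 3.16 − 0.67 = 2.49 V.
I_D = ½ k_n V_ov² = 0.5 × 4.31 × 2.49² = 13.4 mA.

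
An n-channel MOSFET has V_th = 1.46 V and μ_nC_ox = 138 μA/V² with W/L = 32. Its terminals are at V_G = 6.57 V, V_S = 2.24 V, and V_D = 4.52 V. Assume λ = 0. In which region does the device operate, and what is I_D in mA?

V_GS = V_G − V_S = 6.57 − 2.24 = 4.33 V; V_DS = V_D − V_S = 4.52 − 2.24 = 2.28 V.
k_n = μ_nC_ox · (W/L) = 4.416 mA/V².
V_ov = V_GS − V_th = 4.33 − 1.46 = 2.87 V.
Since V_DS = 2.28 V < V_ov = 2.87 V, the device is in the triode region.
I_D = k_n [V_ov · V_DS − ½ V_DS²] = 4.416 × [2.87 × 2.28 − 0.5 × 2.28²] = 17.4 mA.

Triode; I_D = 17.4 mA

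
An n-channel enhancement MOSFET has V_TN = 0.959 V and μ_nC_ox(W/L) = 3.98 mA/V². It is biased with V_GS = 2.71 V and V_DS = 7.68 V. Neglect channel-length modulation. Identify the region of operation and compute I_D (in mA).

V_ov = V_GS − V_TN = 2.71 − 0.959 = 1.75 V.
Since V_DS = 7.68 V ≥ V_ov = 1.75 V, the device is in saturation.
I_D = ½ k_n V_ov² = 0.5 × 3.98 × 1.75² = 6.1 mA.

Saturation; I_D = 6.10 mA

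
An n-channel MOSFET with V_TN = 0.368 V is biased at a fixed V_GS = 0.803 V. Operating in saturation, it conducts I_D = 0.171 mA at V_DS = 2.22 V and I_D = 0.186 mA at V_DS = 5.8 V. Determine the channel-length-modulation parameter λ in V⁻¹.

With V_GS fixed, I_D ∝ (1 + λ V_DS) in saturation, so I_D2/I_D1 = (1 + λ V_DS2)/(1 + λ V_DS1).
0.186/0.171 = 1.088 = (1 + 5.8 λ)/(1 + 2.22 λ).
Solving: λ (I_D1 V_DS2 − I_D2 V_DS1) = I_D2 − I_D1, so λ = (0.186 − 0.171) / (0.171 × 5.8 − 0.186 × 2.22) = 0.015 / 0.579 = 0.0259 V⁻¹.

λ = 0.0259 V⁻¹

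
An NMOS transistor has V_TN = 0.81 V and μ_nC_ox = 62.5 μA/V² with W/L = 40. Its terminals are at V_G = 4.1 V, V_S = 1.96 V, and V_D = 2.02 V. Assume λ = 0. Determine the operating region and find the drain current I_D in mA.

V_GS = V_G − V_S = 4.1 − 1.96 = 2.14 V; V_DS = V_D − V_S = 2.02 − 1.96 = 0.06 V.
k_n = μ_nC_ox · (W/L) = 2.5 mA/V².
V_ov = V_GS − V_TN = 2.14 − 0.81 = 1.33 V.
Since V_DS = 0.06 V < V_ov = 1.33 V, the device is in the triode region.
I_D = k_n [V_ov · V_DS − ½ V_DS²] = 2.5 × [1.33 × 0.06 − 0.5 × 0.06²] = 0.195 mA.

Triode; I_D = 0.195 mA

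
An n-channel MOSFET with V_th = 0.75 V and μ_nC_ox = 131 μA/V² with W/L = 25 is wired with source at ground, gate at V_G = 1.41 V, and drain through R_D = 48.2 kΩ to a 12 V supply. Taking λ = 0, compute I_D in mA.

V_GS = V_G = 1.41 V, so V_ov = 1.41 − 0.75 = 0.66 V.
k_n = μ_nC_ox · (W/L) = 3.275 mA/V².
Assume saturation: I_D = ½ k_n V_ov² = 0.5 × 3.275 × 0.66² = 0.713 mA, giving V_DS = V_DD − I_D R_D = 12 − 0.713 × 48.2 = -22.4 V.
But -22.4 V < V_ov = 0.66 V, so the device is actually in triode.
In triode I_D = k_n[V_ov V_DS − ½ V_DS²] and I_D = (V_DD − V_DS)/R_D. Equating: 78.9 V_DS² − 105.2 V_DS + 12 = 0, giving V_DS = 0.126 V (the root below V_ov).
I_D = (12 − 0.126) / 48.2 = 0.246 mA.

I_D = 0.246 mA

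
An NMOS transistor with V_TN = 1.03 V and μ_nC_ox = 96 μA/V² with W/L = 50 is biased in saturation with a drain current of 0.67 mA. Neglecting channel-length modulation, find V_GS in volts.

k_n = μ_nC_ox · (W/L) = 4.8 mA/V².
In saturation I_D = ½ k_n (V_GS − V_TN)², so V_GS − V_TN = √(2 I_D / k_n) = √(2 × 0.67 / 4.8) = 0.528 V.
V_GS = 1.03 + 0.528 = 1.56 V.

V_GS = 1.56 V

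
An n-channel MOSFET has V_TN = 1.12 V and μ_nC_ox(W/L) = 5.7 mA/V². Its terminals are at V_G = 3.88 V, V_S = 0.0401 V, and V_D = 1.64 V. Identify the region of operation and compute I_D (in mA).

Triode; I_D = 17.5 mA

V_GS = V_G − V_S = 3.88 − 0.0401 = 3.84 V; V_DS = V_D − V_S = 1.64 − 0.0401 = 1.6 V.
V_ov = V_GS − V_TN = 3.84 − 1.12 = 2.72 V.
Since V_DS = 1.6 V < V_ov = 2.72 V, the device is in the triode region.
I_D = k_n [V_ov · V_DS − ½ V_DS²] = 5.7 × [2.72 × 1.6 − 0.5 × 1.6²] = 17.5 mA.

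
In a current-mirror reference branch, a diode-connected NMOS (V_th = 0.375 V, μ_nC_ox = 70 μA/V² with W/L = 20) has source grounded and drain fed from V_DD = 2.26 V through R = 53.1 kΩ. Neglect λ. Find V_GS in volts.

With gate tied to drain, V_GS = V_DS ≥ V_GS − V_th, so the device is in saturation.
k_n = μ_nC_ox · (W/L) = 1.4 mA/V².
KCL at the drain: ½ k_n (V_GS − V_th)² = (V_DD − V_GS)/R.
Let x = V_GS − 0.375. Then 37.2 x² + x − 1.885 = 0, giving x = 0.212 V (positive root), so V_GS = 0.587 V.
I_D = (V_DD − V_GS)/R = (2.26 − 0.587) / 53.1 = 0.0315 mA.

V_GS = 0.587 V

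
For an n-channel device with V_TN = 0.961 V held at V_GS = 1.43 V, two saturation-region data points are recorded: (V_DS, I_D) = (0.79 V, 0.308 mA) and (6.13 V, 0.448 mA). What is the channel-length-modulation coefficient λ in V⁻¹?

λ = 0.0913 V⁻¹

With V_GS fixed, I_D ∝ (1 + λ V_DS) in saturation, so I_D2/I_D1 = (1 + λ V_DS2)/(1 + λ V_DS1).
0.448/0.308 = 1.455 = (1 + 6.13 λ)/(1 + 0.79 λ).
Solving: λ (I_D1 V_DS2 − I_D2 V_DS1) = I_D2 − I_D1, so λ = (0.448 − 0.308) / (0.308 × 6.13 − 0.448 × 0.79) = 0.14 / 1.53 = 0.0913 V⁻¹.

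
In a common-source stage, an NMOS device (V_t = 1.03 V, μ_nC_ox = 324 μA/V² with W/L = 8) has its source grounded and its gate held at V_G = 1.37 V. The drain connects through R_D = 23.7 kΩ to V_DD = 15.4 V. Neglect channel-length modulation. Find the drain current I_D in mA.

I_D = 0.150 mA

V_GS = V_G = 1.37 V, so V_ov = 1.37 − 1.03 = 0.34 V.
k_n = μ_nC_ox · (W/L) = 2.592 mA/V².
Assume saturation: I_D = ½ k_n V_ov² = 0.5 × 2.592 × 0.34² = 0.15 mA, giving V_DS = V_DD − I_D R_D = 15.4 − 0.15 × 23.7 = 11.8 V.
V_DS = 11.8 V ≥ V_ov = 0.34 V, confirming saturation.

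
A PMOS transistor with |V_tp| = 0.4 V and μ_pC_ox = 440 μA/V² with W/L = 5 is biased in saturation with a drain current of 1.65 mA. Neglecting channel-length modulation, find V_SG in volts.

k_p = μ_pC_ox · (W/L) = 2.2 mA/V².
In saturation I_D = ½ k_p (V_SG − |V_tp|)², so V_SG − |V_tp| = √(2 I_D / k_p) = √(2 × 1.65 / 2.2) = 1.22 V.
V_SG = 0.4 + 1.22 = 1.62 V.

V_SG = 1.62 V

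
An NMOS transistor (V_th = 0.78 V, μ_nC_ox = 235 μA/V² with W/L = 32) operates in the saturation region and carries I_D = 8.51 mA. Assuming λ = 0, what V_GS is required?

V_GS = 2.28 V

k_n = μ_nC_ox · (W/L) = 7.52 mA/V².
In saturation I_D = ½ k_n (V_GS − V_th)², so V_GS − V_th = √(2 I_D / k_n) = √(2 × 8.51 / 7.52) = 1.5 V.
V_GS = 0.78 + 1.5 = 2.28 V.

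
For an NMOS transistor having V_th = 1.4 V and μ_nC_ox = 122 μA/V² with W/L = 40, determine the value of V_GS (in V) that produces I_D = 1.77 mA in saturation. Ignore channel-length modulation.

V_GS = 2.25 V

k_n = μ_nC_ox · (W/L) = 4.88 mA/V².
In saturation I_D = ½ k_n (V_GS − V_th)², so V_GS − V_th = √(2 I_D / k_n) = √(2 × 1.77 / 4.88) = 0.852 V.
V_GS = 1.4 + 0.852 = 2.25 V.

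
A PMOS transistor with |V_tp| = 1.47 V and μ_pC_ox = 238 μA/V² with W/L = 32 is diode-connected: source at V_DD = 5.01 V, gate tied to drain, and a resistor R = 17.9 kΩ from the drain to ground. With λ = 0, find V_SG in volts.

V_SG = 1.69 V

With gate tied to drain, V_SG = V_SD ≥ V_SG − |V_tp|, so the device is in saturation.
k_p = μ_pC_ox · (W/L) = 7.616 mA/V².
KCL at the drain: ½ k_p (V_SG − |V_tp|)² = (V_DD − V_SG)/R.
Let x = V_SG − 1.47. Then 68.2 x² + x − 3.54 = 0, giving x = 0.221 V (positive root), so V_SG = 1.69 V.
I_D = (V_DD − V_SG)/R = (5.01 − 1.69) / 17.9 = 0.185 mA.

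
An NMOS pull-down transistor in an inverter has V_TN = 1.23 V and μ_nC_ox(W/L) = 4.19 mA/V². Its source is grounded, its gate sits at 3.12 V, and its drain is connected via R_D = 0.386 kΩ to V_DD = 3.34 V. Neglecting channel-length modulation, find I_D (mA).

V_GS = V_G = 3.12 V, so V_ov = 3.12 − 1.23 = 1.89 V.
Assume saturation: I_D = ½ k_n V_ov² = 0.5 × 4.19 × 1.89² = 7.48 mA, giving V_DS = V_DD − I_D R_D = 3.34 − 7.48 × 0.386 = 0.451 V.
But 0.451 V < V_ov = 1.89 V, so the device is actually in triode.
In triode I_D = k_n[V_ov V_DS − ½ V_DS²] and I_D = (V_DD − V_DS)/R_D. Equating: 0.809 V_DS² − 4.057 V_DS + 3.34 = 0, giving V_DS = 1.04 V (the root below V_ov).
I_D = (3.34 − 1.04) / 0.386 = 5.96 mA.

I_D = 5.96 mA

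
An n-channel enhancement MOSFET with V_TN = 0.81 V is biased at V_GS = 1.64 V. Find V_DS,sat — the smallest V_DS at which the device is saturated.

The boundary between triode and saturation is V_DS = V_GS − V_TN = V_ov.
V_ov = 1.64 − 0.81 = 0.83 V.

V_DS,sat = 0.830 V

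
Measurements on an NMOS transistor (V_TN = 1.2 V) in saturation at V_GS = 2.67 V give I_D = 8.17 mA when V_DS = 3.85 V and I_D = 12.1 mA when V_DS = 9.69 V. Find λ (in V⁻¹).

With V_GS fixed, I_D ∝ (1 + λ V_DS) in saturation, so I_D2/I_D1 = (1 + λ V_DS2)/(1 + λ V_DS1).
12.1/8.17 = 1.481 = (1 + 9.69 λ)/(1 + 3.85 λ).
Solving: λ (I_D1 V_DS2 − I_D2 V_DS1) = I_D2 − I_D1, so λ = (12.1 − 8.17) / (8.17 × 9.69 − 12.1 × 3.85) = 3.93 / 32.6 = 0.121 V⁻¹.

λ = 0.121 V⁻¹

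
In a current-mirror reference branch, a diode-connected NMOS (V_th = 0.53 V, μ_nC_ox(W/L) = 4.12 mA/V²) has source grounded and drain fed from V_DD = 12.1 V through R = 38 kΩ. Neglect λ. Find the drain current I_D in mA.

With gate tied to drain, V_GS = V_DS ≥ V_GS − V_th, so the device is in saturation.
KCL at the drain: ½ k_n (V_GS − V_th)² = (V_DD − V_GS)/R.
Let x = V_GS − 0.53. Then 78.3 x² + x − 11.57 = 0, giving x = 0.378 V (positive root), so V_GS = 0.908 V.
I_D = (V_DD − V_GS)/R = (12.1 − 0.908) / 38 = 0.295 mA.

I_D = 0.295 mA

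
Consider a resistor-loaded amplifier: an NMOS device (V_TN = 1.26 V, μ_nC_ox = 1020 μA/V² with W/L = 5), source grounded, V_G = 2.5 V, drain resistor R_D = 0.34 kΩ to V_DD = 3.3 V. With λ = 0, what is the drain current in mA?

V_GS = V_G = 2.5 V, so V_ov = 2.5 − 1.26 = 1.24 V.
k_n = μ_nC_ox · (W/L) = 5.1 mA/V².
Assume saturation: I_D = ½ k_n V_ov² = 0.5 × 5.1 × 1.24² = 3.92 mA, giving V_DS = V_DD − I_D R_D = 3.3 − 3.92 × 0.34 = 1.97 V.
V_DS = 1.97 V ≥ V_ov = 1.24 V, confirming saturation.

I_D = 3.92 mA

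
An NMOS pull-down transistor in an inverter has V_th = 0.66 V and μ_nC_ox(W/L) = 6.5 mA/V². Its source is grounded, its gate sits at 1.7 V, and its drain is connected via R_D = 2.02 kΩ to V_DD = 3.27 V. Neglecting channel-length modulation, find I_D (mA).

I_D = 1.49 mA

V_GS = V_G = 1.7 V, so V_ov = 1.7 − 0.66 = 1.04 V.
Assume saturation: I_D = ½ k_n V_ov² = 0.5 × 6.5 × 1.04² = 3.52 mA, giving V_DS = V_DD − I_D R_D = 3.27 − 3.52 × 2.02 = -3.83 V.
But -3.83 V < V_ov = 1.04 V, so the device is actually in triode.
In triode I_D = k_n[V_ov V_DS − ½ V_DS²] and I_D = (V_DD − V_DS)/R_D. Equating: 6.57 V_DS² − 14.66 V_DS + 3.27 = 0, giving V_DS = 0.251 V (the root below V_ov).
I_D = (3.27 − 0.251) / 2.02 = 1.49 mA.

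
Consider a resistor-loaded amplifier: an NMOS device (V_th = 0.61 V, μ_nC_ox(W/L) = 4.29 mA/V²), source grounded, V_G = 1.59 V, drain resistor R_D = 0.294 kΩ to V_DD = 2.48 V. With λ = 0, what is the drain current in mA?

I_D = 2.06 mA

V_GS = V_G = 1.59 V, so V_ov = 1.59 − 0.61 = 0.98 V.
Assume saturation: I_D = ½ k_n V_ov² = 0.5 × 4.29 × 0.98² = 2.06 mA, giving V_DS = V_DD − I_D R_D = 2.48 − 2.06 × 0.294 = 1.87 V.
V_DS = 1.87 V ≥ V_ov = 0.98 V, confirming saturation.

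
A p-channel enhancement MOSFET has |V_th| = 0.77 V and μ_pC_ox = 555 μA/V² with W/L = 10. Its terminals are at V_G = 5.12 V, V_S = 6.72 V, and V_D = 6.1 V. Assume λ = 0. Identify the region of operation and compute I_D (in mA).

V_SG = V_S − V_G = 6.72 − 5.12 = 1.6 V; V_SD = V_S − V_D = 6.72 − 6.1 = 0.62 V.
k_p = μ_pC_ox · (W/L) = 5.55 mA/V².
V_ov = V_SG − |V_th| = 1.6 − 0.77 = 0.83 V.
Since V_SD = 0.62 V < V_ov = 0.83 V, the device is in the triode region.
I_D = k_p [V_ov · V_SD − ½ V_SD²] = 5.55 × [0.83 × 0.62 − 0.5 × 0.62²] = 1.79 mA.

Triode; I_D = 1.79 mA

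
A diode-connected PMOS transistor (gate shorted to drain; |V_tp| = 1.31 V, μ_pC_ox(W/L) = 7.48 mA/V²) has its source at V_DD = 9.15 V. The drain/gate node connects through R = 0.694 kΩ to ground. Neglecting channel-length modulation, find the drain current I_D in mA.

I_D = 9.05 mA

With gate tied to drain, V_SG = V_SD ≥ V_SG − |V_tp|, so the device is in saturation.
KCL at the drain: ½ k_p (V_SG − |V_tp|)² = (V_DD − V_SG)/R.
Let x = V_SG − 1.31. Then 2.6 x² + x − 7.84 = 0, giving x = 1.56 V (positive root), so V_SG = 2.87 V.
I_D = (V_DD − V_SG)/R = (9.15 − 2.87) / 0.694 = 9.05 mA.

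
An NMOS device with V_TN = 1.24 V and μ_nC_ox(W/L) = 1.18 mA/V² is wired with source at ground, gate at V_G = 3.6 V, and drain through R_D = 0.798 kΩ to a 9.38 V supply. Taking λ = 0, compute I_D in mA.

I_D = 3.29 mA

V_GS = V_G = 3.6 V, so V_ov = 3.6 − 1.24 = 2.36 V.
Assume saturation: I_D = ½ k_n V_ov² = 0.5 × 1.18 × 2.36² = 3.29 mA, giving V_DS = V_DD − I_D R_D = 9.38 − 3.29 × 0.798 = 6.76 V.
V_DS = 6.76 V ≥ V_ov = 2.36 V, confirming saturation.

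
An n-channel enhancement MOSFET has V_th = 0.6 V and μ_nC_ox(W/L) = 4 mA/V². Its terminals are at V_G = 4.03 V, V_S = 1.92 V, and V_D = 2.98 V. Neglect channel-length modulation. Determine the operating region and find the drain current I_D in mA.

V_GS = V_G − V_S = 4.03 − 1.92 = 2.11 V; V_DS = V_D − V_S = 2.98 − 1.92 = 1.06 V.
V_ov = V_GS − V_th = 2.11 − 0.6 = 1.51 V.
Since V_DS = 1.06 V < V_ov = 1.51 V, the device is in the triode region.
I_D = k_n [V_ov · V_DS − ½ V_DS²] = 4 × [1.51 × 1.06 − 0.5 × 1.06²] = 4.16 mA.

Triode; I_D = 4.16 mA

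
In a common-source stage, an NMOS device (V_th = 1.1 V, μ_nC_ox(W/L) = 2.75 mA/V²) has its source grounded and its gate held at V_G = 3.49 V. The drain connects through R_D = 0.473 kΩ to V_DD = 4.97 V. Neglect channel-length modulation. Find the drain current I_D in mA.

V_GS = V_G = 3.49 V, so V_ov = 3.49 − 1.1 = 2.39 V.
Assume saturation: I_D = ½ k_n V_ov² = 0.5 × 2.75 × 2.39² = 7.85 mA, giving V_DS = V_DD − I_D R_D = 4.97 − 7.85 × 0.473 = 1.25 V.
But 1.25 V < V_ov = 2.39 V, so the device is actually in triode.
In triode I_D = k_n[V_ov V_DS − ½ V_DS²] and I_D = (V_DD − V_DS)/R_D. Equating: 0.65 V_DS² − 4.109 V_DS + 4.97 = 0, giving V_DS = 1.63 V (the root below V_ov).
I_D = (4.97 − 1.63) / 0.473 = 7.06 mA.

I_D = 7.06 mA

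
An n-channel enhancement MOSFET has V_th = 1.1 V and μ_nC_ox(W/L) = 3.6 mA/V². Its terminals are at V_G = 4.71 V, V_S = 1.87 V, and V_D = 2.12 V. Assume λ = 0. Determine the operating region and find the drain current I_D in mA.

Triode; I_D = 1.45 mA

V_GS = V_G − V_S = 4.71 − 1.87 = 2.84 V; V_DS = V_D − V_S = 2.12 − 1.87 = 0.25 V.
V_ov = V_GS − V_th = 2.84 − 1.1 = 1.74 V.
Since V_DS = 0.25 V < V_ov = 1.74 V, the device is in the triode region.
I_D = k_n [V_ov · V_DS − ½ V_DS²] = 3.6 × [1.74 × 0.25 − 0.5 × 0.25²] = 1.45 mA.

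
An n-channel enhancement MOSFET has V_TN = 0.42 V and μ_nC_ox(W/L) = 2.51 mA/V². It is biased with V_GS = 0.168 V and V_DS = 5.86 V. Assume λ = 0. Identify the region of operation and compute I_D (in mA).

V_GS = 0.168 V < V_TN = 0.42 V, so the transistor is in cutoff.

Cutoff; I_D = 0 mA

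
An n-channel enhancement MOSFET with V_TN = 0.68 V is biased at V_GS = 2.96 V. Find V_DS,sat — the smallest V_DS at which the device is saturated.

The boundary between triode and saturation is V_DS = V_GS − V_TN = V_ov.
V_ov = 2.96 − 0.68 = 2.28 V.

V_DS,sat = 2.28 V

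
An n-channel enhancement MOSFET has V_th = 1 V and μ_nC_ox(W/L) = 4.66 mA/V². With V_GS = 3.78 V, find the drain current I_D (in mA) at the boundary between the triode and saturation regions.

I_D = 18.0 mA

At the boundary V_DS = V_ov = V_GS − V_th = 3.78 − 1 = 2.78 V.
I_D = ½ k_n V_ov² = 0.5 × 4.66 × 2.78² = 18 mA.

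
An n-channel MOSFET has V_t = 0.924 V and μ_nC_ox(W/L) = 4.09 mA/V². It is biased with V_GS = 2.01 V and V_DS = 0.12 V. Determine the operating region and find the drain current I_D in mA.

Triode; I_D = 0.504 mA

V_ov = V_GS − V_t = 2.01 − 0.924 = 1.09 V.
Since V_DS = 0.12 V < V_ov = 1.09 V, the device is in the triode region.
I_D = k_n [V_ov · V_DS − ½ V_DS²] = 4.09 × [1.09 × 0.12 − 0.5 × 0.12²] = 0.504 mA.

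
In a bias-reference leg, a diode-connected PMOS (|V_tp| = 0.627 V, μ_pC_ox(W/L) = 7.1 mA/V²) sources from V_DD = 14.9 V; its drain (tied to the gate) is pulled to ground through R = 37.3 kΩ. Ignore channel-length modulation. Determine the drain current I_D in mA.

I_D = 0.374 mA

With gate tied to drain, V_SG = V_SD ≥ V_SG − |V_tp|, so the device is in saturation.
KCL at the drain: ½ k_p (V_SG − |V_tp|)² = (V_DD − V_SG)/R.
Let x = V_SG − 0.627. Then 132 x² + x − 14.27 = 0, giving x = 0.325 V (positive root), so V_SG = 0.952 V.
I_D = (V_DD − V_SG)/R = (14.9 − 0.952) / 37.3 = 0.374 mA.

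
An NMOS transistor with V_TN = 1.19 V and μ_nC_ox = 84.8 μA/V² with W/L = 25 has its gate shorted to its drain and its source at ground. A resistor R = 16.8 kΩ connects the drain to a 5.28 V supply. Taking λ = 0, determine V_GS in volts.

With gate tied to drain, V_GS = V_DS ≥ V_GS − V_TN, so the device is in saturation.
k_n = μ_nC_ox · (W/L) = 2.12 mA/V².
KCL at the drain: ½ k_n (V_GS − V_TN)² = (V_DD − V_GS)/R.
Let x = V_GS − 1.19. Then 17.8 x² + x − 4.09 = 0, giving x = 0.452 V (positive root), so V_GS = 1.64 V.
I_D = (V_DD − V_GS)/R = (5.28 − 1.64) / 16.8 = 0.217 mA.

V_GS = 1.64 V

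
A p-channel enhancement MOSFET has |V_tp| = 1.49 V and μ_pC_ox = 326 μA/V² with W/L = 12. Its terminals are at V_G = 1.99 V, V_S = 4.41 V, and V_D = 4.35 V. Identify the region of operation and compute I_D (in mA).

V_SG = V_S − V_G = 4.41 − 1.99 = 2.42 V; V_SD = V_S − V_D = 4.41 − 4.35 = 0.06 V.
k_p = μ_pC_ox · (W/L) = 3.912 mA/V².
V_ov = V_SG − |V_tp| = 2.42 − 1.49 = 0.93 V.
Since V_SD = 0.06 V < V_ov = 0.93 V, the device is in the triode region.
I_D = k_p [V_ov · V_SD − ½ V_SD²] = 3.912 × [0.93 × 0.06 − 0.5 × 0.06²] = 0.211 mA.

Triode; I_D = 0.211 mA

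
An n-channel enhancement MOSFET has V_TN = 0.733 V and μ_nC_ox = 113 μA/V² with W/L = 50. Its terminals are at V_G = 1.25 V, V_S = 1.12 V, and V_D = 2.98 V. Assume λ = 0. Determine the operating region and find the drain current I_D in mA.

Cutoff; I_D = 0 mA

V_GS = V_G − V_S = 1.25 − 1.12 = 0.13 V; V_DS = V_D − V_S = 2.98 − 1.12 = 1.86 V.
V_GS = 0.13 V < V_TN = 0.733 V, so the transistor is in cutoff.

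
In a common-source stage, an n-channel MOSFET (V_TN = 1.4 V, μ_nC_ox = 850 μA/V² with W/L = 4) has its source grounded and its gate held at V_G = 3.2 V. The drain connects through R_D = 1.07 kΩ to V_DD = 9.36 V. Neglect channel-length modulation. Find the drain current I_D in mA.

I_D = 5.51 mA

V_GS = V_G = 3.2 V, so V_ov = 3.2 − 1.4 = 1.8 V.
k_n = μ_nC_ox · (W/L) = 3.4 mA/V².
Assume saturation: I_D = ½ k_n V_ov² = 0.5 × 3.4 × 1.8² = 5.51 mA, giving V_DS = V_DD − I_D R_D = 9.36 − 5.51 × 1.07 = 3.47 V.
V_DS = 3.47 V ≥ V_ov = 1.8 V, confirming saturation.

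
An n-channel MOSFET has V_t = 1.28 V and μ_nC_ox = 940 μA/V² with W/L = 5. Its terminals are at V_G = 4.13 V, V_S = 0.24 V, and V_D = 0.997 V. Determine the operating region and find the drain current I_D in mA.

V_GS = V_G − V_S = 4.13 − 0.24 = 3.89 V; V_DS = V_D − V_S = 0.997 − 0.24 = 0.757 V.
k_n = μ_nC_ox · (W/L) = 4.7 mA/V².
V_ov = V_GS − V_t = 3.89 − 1.28 = 2.61 V.
Since V_DS = 0.757 V < V_ov = 2.61 V, the device is in the triode region.
I_D = k_n [V_ov · V_DS − ½ V_DS²] = 4.7 × [2.61 × 0.757 − 0.5 × 0.757²] = 7.94 mA.

Triode; I_D = 7.94 mA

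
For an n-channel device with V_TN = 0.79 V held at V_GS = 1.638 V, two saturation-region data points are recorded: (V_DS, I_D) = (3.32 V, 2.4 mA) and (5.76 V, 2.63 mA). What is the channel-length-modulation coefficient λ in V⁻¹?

λ = 0.0452 V⁻¹

With V_GS fixed, I_D ∝ (1 + λ V_DS) in saturation, so I_D2/I_D1 = (1 + λ V_DS2)/(1 + λ V_DS1).
2.63/2.4 = 1.096 = (1 + 5.76 λ)/(1 + 3.32 λ).
Solving: λ (I_D1 V_DS2 − I_D2 V_DS1) = I_D2 − I_D1, so λ = (2.63 − 2.4) / (2.4 × 5.76 − 2.63 × 3.32) = 0.23 / 5.09 = 0.0452 V⁻¹.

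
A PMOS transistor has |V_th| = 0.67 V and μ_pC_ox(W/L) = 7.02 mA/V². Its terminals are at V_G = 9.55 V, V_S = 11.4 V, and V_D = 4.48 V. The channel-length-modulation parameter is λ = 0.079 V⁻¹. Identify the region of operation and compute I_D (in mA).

Saturation; I_D = 7.56 mA

V_SG = V_S − V_G = 11.4 − 9.55 = 1.85 V; V_SD = V_S − V_D = 11.4 − 4.48 = 6.92 V.
V_ov = V_SG − |V_th| = 1.85 − 0.67 = 1.18 V.
Since V_SD = 6.92 V ≥ V_ov = 1.18 V, the device is in saturation.
I_D = ½ k_p V_ov² (1 + λ V_SD) = 0.5 × 7.02 × 1.18² × (1 + 0.079 × 6.92) = 7.56 mA.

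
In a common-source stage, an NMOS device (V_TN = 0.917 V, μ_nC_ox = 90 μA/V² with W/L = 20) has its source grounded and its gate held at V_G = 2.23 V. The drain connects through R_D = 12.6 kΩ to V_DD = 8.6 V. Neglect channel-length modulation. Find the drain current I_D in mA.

V_GS = V_G = 2.23 V, so V_ov = 2.23 − 0.917 = 1.31 V.
k_n = μ_nC_ox · (W/L) = 1.8 mA/V².
Assume saturation: I_D = ½ k_n V_ov² = 0.5 × 1.8 × 1.31² = 1.55 mA, giving V_DS = V_DD − I_D R_D = 8.6 − 1.55 × 12.6 = -10.9 V.
But -10.9 V < V_ov = 1.31 V, so the device is actually in triode.
In triode I_D = k_n[V_ov V_DS − ½ V_DS²] and I_D = (V_DD − V_DS)/R_D. Equating: 11.3 V_DS² − 30.78 V_DS + 8.6 = 0, giving V_DS = 0.316 V (the root below V_ov).
I_D = (8.6 − 0.316) / 12.6 = 0.657 mA.

I_D = 0.657 mA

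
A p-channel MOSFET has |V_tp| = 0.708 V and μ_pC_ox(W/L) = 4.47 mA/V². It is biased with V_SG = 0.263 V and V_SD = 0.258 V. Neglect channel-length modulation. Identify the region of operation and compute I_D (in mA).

V_SG = 0.263 V < |V_tp| = 0.708 V, so the transistor is in cutoff.

Cutoff; I_D = 0 mA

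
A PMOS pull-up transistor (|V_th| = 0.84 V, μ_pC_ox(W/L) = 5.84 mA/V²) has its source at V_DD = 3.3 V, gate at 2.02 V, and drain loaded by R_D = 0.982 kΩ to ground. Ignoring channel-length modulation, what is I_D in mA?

I_D = 0.565 mA

V_SG = V_DD − V_G = 3.3 − 2.02 = 1.28 V, so V_ov = 1.28 − 0.84 = 0.44 V.
Assume saturation: I_D = ½ k_p V_ov² = 0.5 × 5.84 × 0.44² = 0.565 mA, giving V_SD = V_DD − I_D R_D = 3.3 − 0.565 × 0.982 = 2.74 V.
V_SD = 2.74 V ≥ V_ov = 0.44 V, confirming saturation.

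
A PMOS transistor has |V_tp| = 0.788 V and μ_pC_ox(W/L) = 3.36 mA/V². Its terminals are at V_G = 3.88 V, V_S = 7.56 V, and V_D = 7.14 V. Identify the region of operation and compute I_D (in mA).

V_SG = V_S − V_G = 7.56 − 3.88 = 3.68 V; V_SD = V_S − V_D = 7.56 − 7.14 = 0.42 V.
V_ov = V_SG − |V_tp| = 3.68 − 0.788 = 2.89 V.
Since V_SD = 0.42 V < V_ov = 2.89 V, the device is in the triode region.
I_D = k_p [V_ov · V_SD − ½ V_SD²] = 3.36 × [2.89 × 0.42 − 0.5 × 0.42²] = 3.78 mA.

Triode; I_D = 3.78 mA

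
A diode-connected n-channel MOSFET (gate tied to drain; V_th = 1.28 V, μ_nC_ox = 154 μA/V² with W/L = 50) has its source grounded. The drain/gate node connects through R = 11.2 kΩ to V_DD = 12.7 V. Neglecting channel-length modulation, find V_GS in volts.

V_GS = 1.78 V

With gate tied to drain, V_GS = V_DS ≥ V_GS − V_th, so the device is in saturation.
k_n = μ_nC_ox · (W/L) = 7.7 mA/V².
KCL at the drain: ½ k_n (V_GS − V_th)² = (V_DD − V_GS)/R.
Let x = V_GS − 1.28. Then 43.1 x² + x − 11.42 = 0, giving x = 0.503 V (positive root), so V_GS = 1.78 V.
I_D = (V_DD − V_GS)/R = (12.7 − 1.78) / 11.2 = 0.975 mA.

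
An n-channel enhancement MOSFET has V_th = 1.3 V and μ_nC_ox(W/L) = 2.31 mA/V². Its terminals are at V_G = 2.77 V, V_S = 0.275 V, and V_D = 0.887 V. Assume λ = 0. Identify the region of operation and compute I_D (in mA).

V_GS = V_G − V_S = 2.77 − 0.275 = 2.5 V; V_DS = V_D − V_S = 0.887 − 0.275 = 0.612 V.
V_ov = V_GS − V_th = 2.5 − 1.3 = 1.2 V.
Since V_DS = 0.612 V < V_ov = 1.2 V, the device is in the triode region.
I_D = k_n [V_ov · V_DS − ½ V_DS²] = 2.31 × [1.2 × 0.612 − 0.5 × 0.612²] = 1.26 mA.

Triode; I_D = 1.26 mA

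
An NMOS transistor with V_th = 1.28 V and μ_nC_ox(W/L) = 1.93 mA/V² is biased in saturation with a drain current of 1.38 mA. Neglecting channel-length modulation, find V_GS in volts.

In saturation I_D = ½ k_n (V_GS − V_th)², so V_GS − V_th = √(2 I_D / k_n) = √(2 × 1.38 / 1.93) = 1.2 V.
V_GS = 1.28 + 1.2 = 2.48 V.

V_GS = 2.48 V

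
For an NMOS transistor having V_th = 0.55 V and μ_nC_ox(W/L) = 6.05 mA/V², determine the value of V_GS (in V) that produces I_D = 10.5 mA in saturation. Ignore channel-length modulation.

V_GS = 2.41 V

In saturation I_D = ½ k_n (V_GS − V_th)², so V_GS − V_th = √(2 I_D / k_n) = √(2 × 10.5 / 6.05) = 1.86 V.
V_GS = 0.55 + 1.86 = 2.41 V.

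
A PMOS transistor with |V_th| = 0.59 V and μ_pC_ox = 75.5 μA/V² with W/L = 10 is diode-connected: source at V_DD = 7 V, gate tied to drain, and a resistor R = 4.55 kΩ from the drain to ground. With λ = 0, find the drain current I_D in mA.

With gate tied to drain, V_SG = V_SD ≥ V_SG − |V_th|, so the device is in saturation.
k_p = μ_pC_ox · (W/L) = 0.755 mA/V².
KCL at the drain: ½ k_p (V_SG − |V_th|)² = (V_DD − V_SG)/R.
Let x = V_SG − 0.59. Then 1.72 x² + x − 6.41 = 0, giving x = 1.66 V (positive root), so V_SG = 2.25 V.
I_D = (V_DD − V_SG)/R = (7 − 2.25) / 4.55 = 1.04 mA.

I_D = 1.04 mA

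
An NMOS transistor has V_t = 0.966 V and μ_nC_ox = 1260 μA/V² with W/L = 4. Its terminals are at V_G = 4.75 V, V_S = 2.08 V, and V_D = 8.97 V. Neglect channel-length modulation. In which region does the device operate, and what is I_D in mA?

Saturation; I_D = 7.32 mA

V_GS = V_G − V_S = 4.75 − 2.08 = 2.67 V; V_DS = V_D − V_S = 8.97 − 2.08 = 6.89 V.
k_n = μ_nC_ox · (W/L) = 5.04 mA/V².
V_ov = V_GS − V_t = 2.67 − 0.966 = 1.7 V.
Since V_DS = 6.89 V ≥ V_ov = 1.7 V, the device is in saturation.
I_D = ½ k_n V_ov² = 0.5 × 5.04 × 1.7² = 7.32 mA.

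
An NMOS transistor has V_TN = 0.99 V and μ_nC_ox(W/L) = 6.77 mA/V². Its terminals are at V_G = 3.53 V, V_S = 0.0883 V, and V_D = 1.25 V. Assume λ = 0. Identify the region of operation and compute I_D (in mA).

V_GS = V_G − V_S = 3.53 − 0.0883 = 3.44 V; V_DS = V_D − V_S = 1.25 − 0.0883 = 1.16 V.
V_ov = V_GS − V_TN = 3.44 − 0.99 = 2.45 V.
Since V_DS = 1.16 V < V_ov = 2.45 V, the device is in the triode region.
I_D = k_n [V_ov · V_DS − ½ V_DS²] = 6.77 × [2.45 × 1.16 − 0.5 × 1.16²] = 14.7 mA.

Triode; I_D = 14.7 mA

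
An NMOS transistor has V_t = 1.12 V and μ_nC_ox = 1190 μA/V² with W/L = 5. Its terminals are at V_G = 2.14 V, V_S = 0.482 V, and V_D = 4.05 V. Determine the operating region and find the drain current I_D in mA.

V_GS = V_G − V_S = 2.14 − 0.482 = 1.66 V; V_DS = V_D − V_S = 4.05 − 0.482 = 3.57 V.
k_n = μ_nC_ox · (W/L) = 5.95 mA/V².
V_ov = V_GS − V_t = 1.66 − 1.12 = 0.538 V.
Since V_DS = 3.57 V ≥ V_ov = 0.538 V, the device is in saturation.
I_D = ½ k_n V_ov² = 0.5 × 5.95 × 0.538² = 0.861 mA.

Saturation; I_D = 0.861 mA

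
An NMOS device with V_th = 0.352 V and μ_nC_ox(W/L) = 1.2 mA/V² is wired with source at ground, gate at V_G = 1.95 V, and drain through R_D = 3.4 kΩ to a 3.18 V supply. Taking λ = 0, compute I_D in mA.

V_GS = V_G = 1.95 V, so V_ov = 1.95 − 0.352 = 1.6 V.
Assume saturation: I_D = ½ k_n V_ov² = 0.5 × 1.2 × 1.6² = 1.53 mA, giving V_DS = V_DD − I_D R_D = 3.18 − 1.53 × 3.4 = -2.03 V.
But -2.03 V < V_ov = 1.6 V, so the device is actually in triode.
In triode I_D = k_n[V_ov V_DS − ½ V_DS²] and I_D = (V_DD − V_DS)/R_D. Equating: 2.04 V_DS² − 7.52 V_DS + 3.18 = 0, giving V_DS = 0.487 V (the root below V_ov).
I_D = (3.18 − 0.487) / 3.4 = 0.792 mA.

I_D = 0.792 mA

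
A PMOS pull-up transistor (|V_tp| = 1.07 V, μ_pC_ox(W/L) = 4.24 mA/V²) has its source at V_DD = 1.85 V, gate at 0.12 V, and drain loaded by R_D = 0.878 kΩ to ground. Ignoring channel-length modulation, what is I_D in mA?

V_SG = V_DD − V_G = 1.85 − 0.12 = 1.73 V, so V_ov = 1.73 − 1.07 = 0.66 V.
Assume saturation: I_D = ½ k_p V_ov² = 0.5 × 4.24 × 0.66² = 0.923 mA, giving V_SD = V_DD − I_D R_D = 1.85 − 0.923 × 0.878 = 1.04 V.
V_SD = 1.04 V ≥ V_ov = 0.66 V, confirming saturation.

I_D = 0.923 mA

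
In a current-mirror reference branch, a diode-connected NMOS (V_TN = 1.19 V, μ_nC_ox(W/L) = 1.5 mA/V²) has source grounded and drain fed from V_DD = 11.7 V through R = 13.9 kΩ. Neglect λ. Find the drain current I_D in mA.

I_D = 0.687 mA

With gate tied to drain, V_GS = V_DS ≥ V_GS − V_TN, so the device is in saturation.
KCL at the drain: ½ k_n (V_GS − V_TN)² = (V_DD − V_GS)/R.
Let x = V_GS − 1.19. Then 10.4 x² + x − 10.51 = 0, giving x = 0.957 V (positive root), so V_GS = 2.15 V.
I_D = (V_DD − V_GS)/R = (11.7 − 2.15) / 13.9 = 0.687 mA.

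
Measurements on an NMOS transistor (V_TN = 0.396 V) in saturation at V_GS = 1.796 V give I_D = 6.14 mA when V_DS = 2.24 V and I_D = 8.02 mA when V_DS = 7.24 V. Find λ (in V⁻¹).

λ = 0.0710 V⁻¹

With V_GS fixed, I_D ∝ (1 + λ V_DS) in saturation, so I_D2/I_D1 = (1 + λ V_DS2)/(1 + λ V_DS1).
8.02/6.14 = 1.306 = (1 + 7.24 λ)/(1 + 2.24 λ).
Solving: λ (I_D1 V_DS2 − I_D2 V_DS1) = I_D2 − I_D1, so λ = (8.02 − 6.14) / (6.14 × 7.24 − 8.02 × 2.24) = 1.88 / 26.5 = 0.071 V⁻¹.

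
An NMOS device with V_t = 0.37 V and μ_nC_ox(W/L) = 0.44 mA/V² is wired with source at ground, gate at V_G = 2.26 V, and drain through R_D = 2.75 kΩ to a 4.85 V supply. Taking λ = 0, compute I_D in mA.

V_GS = V_G = 2.26 V, so V_ov = 2.26 − 0.37 = 1.89 V.
Assume saturation: I_D = ½ k_n V_ov² = 0.5 × 0.44 × 1.89² = 0.786 mA, giving V_DS = V_DD − I_D R_D = 4.85 − 0.786 × 2.75 = 2.69 V.
V_DS = 2.69 V ≥ V_ov = 1.89 V, confirming saturation.

I_D = 0.786 mA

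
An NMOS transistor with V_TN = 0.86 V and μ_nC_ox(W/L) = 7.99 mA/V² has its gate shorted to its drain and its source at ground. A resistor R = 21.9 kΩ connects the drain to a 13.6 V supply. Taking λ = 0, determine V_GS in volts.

V_GS = 1.24 V

With gate tied to drain, V_GS = V_DS ≥ V_GS − V_TN, so the device is in saturation.
KCL at the drain: ½ k_n (V_GS − V_TN)² = (V_DD − V_GS)/R.
Let x = V_GS − 0.86. Then 87.5 x² + x − 12.74 = 0, giving x = 0.376 V (positive root), so V_GS = 1.24 V.
I_D = (V_DD − V_GS)/R = (13.6 − 1.24) / 21.9 = 0.565 mA.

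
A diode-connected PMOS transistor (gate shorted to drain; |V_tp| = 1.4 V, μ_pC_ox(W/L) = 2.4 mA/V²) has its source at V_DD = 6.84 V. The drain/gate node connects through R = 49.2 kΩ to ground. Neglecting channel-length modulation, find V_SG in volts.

V_SG = 1.70 V

With gate tied to drain, V_SG = V_SD ≥ V_SG − |V_tp|, so the device is in saturation.
KCL at the drain: ½ k_p (V_SG − |V_tp|)² = (V_DD − V_SG)/R.
Let x = V_SG − 1.4. Then 59 x² + x − 5.44 = 0, giving x = 0.295 V (positive root), so V_SG = 1.7 V.
I_D = (V_DD − V_SG)/R = (6.84 − 1.7) / 49.2 = 0.105 mA.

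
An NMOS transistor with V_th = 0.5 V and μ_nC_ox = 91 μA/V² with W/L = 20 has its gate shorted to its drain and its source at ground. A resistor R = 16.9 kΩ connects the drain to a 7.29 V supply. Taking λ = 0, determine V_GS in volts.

With gate tied to drain, V_GS = V_DS ≥ V_GS − V_th, so the device is in saturation.
k_n = μ_nC_ox · (W/L) = 1.82 mA/V².
KCL at the drain: ½ k_n (V_GS − V_th)² = (V_DD − V_GS)/R.
Let x = V_GS − 0.5. Then 15.4 x² + x − 6.79 = 0, giving x = 0.633 V (positive root), so V_GS = 1.13 V.
I_D = (V_DD − V_GS)/R = (7.29 − 1.13) / 16.9 = 0.364 mA.

V_GS = 1.13 V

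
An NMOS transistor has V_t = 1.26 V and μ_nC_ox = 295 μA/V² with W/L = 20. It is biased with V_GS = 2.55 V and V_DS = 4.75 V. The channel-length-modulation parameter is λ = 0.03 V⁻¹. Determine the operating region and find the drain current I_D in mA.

k_n = μ_nC_ox · (W/L) = 5.9 mA/V².
V_ov = V_GS − V_t = 2.55 − 1.26 = 1.29 V.
Since V_DS = 4.75 V ≥ V_ov = 1.29 V, the device is in saturation.
I_D = ½ k_n V_ov² (1 + λ V_DS) = 0.5 × 5.9 × 1.29² × (1 + 0.03 × 4.75) = 5.61 mA.

Saturation; I_D = 5.61 mA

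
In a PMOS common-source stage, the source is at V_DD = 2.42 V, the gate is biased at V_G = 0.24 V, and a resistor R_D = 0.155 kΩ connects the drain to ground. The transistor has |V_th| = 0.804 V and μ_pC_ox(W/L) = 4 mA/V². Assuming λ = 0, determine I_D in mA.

V_SG = V_DD − V_G = 2.42 − 0.24 = 2.18 V, so V_ov = 2.18 − 0.804 = 1.38 V.
Assume saturation: I_D = ½ k_p V_ov² = 0.5 × 4 × 1.38² = 3.79 mA, giving V_SD = V_DD − I_D R_D = 2.42 − 3.79 × 0.155 = 1.83 V.
V_SD = 1.83 V ≥ V_ov = 1.38 V, confirming saturation.

I_D = 3.79 mA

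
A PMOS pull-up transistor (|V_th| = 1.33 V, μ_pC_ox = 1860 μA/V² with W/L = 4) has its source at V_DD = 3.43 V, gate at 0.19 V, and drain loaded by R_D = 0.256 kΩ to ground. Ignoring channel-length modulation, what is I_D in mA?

V_SG = V_DD − V_G = 3.43 − 0.19 = 3.24 V, so V_ov = 3.24 − 1.33 = 1.91 V.
k_p = μ_pC_ox · (W/L) = 7.44 mA/V².
Assume saturation: I_D = ½ k_p V_ov² = 0.5 × 7.44 × 1.91² = 13.6 mA, giving V_SD = V_DD − I_D R_D = 3.43 − 13.6 × 0.256 = -0.0442 V.
But -0.0442 V < V_ov = 1.91 V, so the device is actually in triode.
In triode I_D = k_p[V_ov V_SD − ½ V_SD²] and I_D = (V_DD − V_SD)/R_D. Equating: 0.952 V_SD² − 4.638 V_SD + 3.43 = 0, giving V_SD = 0.909 V (the root below V_ov).
I_D = (3.43 − 0.909) / 0.256 = 9.85 mA.

I_D = 9.85 mA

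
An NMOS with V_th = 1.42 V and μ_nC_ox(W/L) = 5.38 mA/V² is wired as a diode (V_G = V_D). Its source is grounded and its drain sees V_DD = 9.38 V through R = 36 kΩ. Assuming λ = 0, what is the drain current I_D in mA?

I_D = 0.213 mA

With gate tied to drain, V_GS = V_DS ≥ V_GS − V_th, so the device is in saturation.
KCL at the drain: ½ k_n (V_GS − V_th)² = (V_DD − V_GS)/R.
Let x = V_GS − 1.42. Then 96.8 x² + x − 7.96 = 0, giving x = 0.282 V (positive root), so V_GS = 1.7 V.
I_D = (V_DD − V_GS)/R = (9.38 − 1.7) / 36 = 0.213 mA.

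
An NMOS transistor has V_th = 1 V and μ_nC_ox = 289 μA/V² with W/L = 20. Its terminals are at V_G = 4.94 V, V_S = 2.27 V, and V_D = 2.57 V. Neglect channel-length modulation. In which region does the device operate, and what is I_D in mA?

Triode; I_D = 2.64 mA

V_GS = V_G − V_S = 4.94 − 2.27 = 2.67 V; V_DS = V_D − V_S = 2.57 − 2.27 = 0.3 V.
k_n = μ_nC_ox · (W/L) = 5.78 mA/V².
V_ov = V_GS − V_th = 2.67 − 1 = 1.67 V.
Since V_DS = 0.3 V < V_ov = 1.67 V, the device is in the triode region.
I_D = k_n [V_ov · V_DS − ½ V_DS²] = 5.78 × [1.67 × 0.3 − 0.5 × 0.3²] = 2.64 mA.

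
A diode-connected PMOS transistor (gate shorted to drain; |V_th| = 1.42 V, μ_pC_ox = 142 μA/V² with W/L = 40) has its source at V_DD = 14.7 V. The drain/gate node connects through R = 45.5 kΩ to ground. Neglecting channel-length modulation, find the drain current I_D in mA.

With gate tied to drain, V_SG = V_SD ≥ V_SG − |V_th|, so the device is in saturation.
k_p = μ_pC_ox · (W/L) = 5.68 mA/V².
KCL at the drain: ½ k_p (V_SG − |V_th|)² = (V_DD − V_SG)/R.
Let x = V_SG − 1.42. Then 129 x² + x − 13.28 = 0, giving x = 0.317 V (positive root), so V_SG = 1.74 V.
I_D = (V_DD − V_SG)/R = (14.7 − 1.74) / 45.5 = 0.285 mA.

I_D = 0.285 mA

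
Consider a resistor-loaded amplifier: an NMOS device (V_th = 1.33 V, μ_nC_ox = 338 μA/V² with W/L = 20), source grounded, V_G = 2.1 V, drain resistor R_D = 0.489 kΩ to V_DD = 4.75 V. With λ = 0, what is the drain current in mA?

I_D = 2.00 mA

V_GS = V_G = 2.1 V, so V_ov = 2.1 − 1.33 = 0.77 V.
k_n = μ_nC_ox · (W/L) = 6.76 mA/V².
Assume saturation: I_D = ½ k_n V_ov² = 0.5 × 6.76 × 0.77² = 2 mA, giving V_DS = V_DD − I_D R_D = 4.75 − 2 × 0.489 = 3.77 V.
V_DS = 3.77 V ≥ V_ov = 0.77 V, confirming saturation.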